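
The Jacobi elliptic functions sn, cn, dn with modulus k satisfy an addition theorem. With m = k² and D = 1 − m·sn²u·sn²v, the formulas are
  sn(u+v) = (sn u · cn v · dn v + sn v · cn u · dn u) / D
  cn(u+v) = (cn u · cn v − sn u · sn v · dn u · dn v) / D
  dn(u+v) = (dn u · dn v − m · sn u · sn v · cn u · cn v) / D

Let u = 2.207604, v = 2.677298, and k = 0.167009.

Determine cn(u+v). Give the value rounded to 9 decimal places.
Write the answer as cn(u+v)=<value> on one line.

cn(u+v)=0.136756176

sn u = 0.8150780363103068, cn u = -0.5793511842781839, dn u = 0.9906916191482246
sn v = 0.4671290167028795, cn v = -0.8841891662728066, dn v = 0.9969522048674932
m = k² = 0.027892006081
D = 1 − m·sn²u·sn²v = 0.9959565523692695
cn(u+v) = (cn u·cn v − sn u·sn v·dn u·dn v)/D = 0.1362032091880962/0.9959565523692695 = 0.1367561756224043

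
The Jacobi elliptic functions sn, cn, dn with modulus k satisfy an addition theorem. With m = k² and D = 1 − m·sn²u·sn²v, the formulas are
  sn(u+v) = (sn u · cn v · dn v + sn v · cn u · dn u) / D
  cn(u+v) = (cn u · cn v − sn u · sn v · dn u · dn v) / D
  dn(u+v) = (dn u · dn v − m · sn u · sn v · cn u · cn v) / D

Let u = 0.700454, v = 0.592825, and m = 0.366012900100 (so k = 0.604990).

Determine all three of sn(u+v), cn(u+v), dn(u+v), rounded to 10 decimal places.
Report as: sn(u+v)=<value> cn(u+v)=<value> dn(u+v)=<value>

sn u = 0.6300037791476167, cn u = 0.7765920668277014, dn u = 0.92451486580365
sn v = 0.5488887763584558, cn v = 0.8358953948836643, dn v = 0.94325396376952
m = k² = 0.3660129001
D = 1 − m·sn²u·sn²v = 0.9562325340558142
sn(u+v) = (sn u·cn v·dn v + sn v·cn u·dn u)/D = 0.8908199902574238/0.9562325340558142 = 0.9315934759917169
cn(u+v) = (cn u·cn v − sn u·sn v·dn u·dn v)/D = 0.3475922958648065/0.9562325340558142 = 0.3635018507376136
dn(u+v) = (dn u·dn v − m·sn u·sn v·cn u·cn v)/D = 0.7898907322121833/0.9562325340558142 = 0.8260446116196234

sn(u+v)=0.9315934760 cn(u+v)=0.3635018507 dn(u+v)=0.8260446116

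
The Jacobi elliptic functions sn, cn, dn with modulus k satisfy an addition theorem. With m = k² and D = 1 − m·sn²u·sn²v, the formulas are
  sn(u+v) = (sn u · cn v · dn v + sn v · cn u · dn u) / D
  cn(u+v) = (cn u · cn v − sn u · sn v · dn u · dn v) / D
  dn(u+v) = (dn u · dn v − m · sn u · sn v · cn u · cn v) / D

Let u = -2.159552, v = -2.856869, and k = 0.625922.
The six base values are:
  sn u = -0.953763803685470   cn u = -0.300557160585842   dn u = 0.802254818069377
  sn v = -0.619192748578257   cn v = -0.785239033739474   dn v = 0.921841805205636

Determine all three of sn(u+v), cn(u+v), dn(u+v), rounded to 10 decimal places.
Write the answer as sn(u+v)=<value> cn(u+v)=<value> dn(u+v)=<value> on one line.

m = k² = 0.391778350084
D = 1 − m·sn²u·sn²v = 0.8633612660906709
sn(u+v) = (sn u·cn v·dn v + sn v·cn u·dn u)/D = 0.8396992295966655/0.8633612660906709 = 0.9725931224582868
cn(u+v) = (cn u·cn v − sn u·sn v·dn u·dn v)/D = -0.2007433176981311/0.8633612660906709 = -0.2325136945361281
dn(u+v) = (dn u·dn v − m·sn u·sn v·cn u·cn v)/D = 0.6849465671739813/0.8633612660906709 = 0.7933487336945779

sn(u+v)=0.9725931225 cn(u+v)=-0.2325136945 dn(u+v)=0.7933487337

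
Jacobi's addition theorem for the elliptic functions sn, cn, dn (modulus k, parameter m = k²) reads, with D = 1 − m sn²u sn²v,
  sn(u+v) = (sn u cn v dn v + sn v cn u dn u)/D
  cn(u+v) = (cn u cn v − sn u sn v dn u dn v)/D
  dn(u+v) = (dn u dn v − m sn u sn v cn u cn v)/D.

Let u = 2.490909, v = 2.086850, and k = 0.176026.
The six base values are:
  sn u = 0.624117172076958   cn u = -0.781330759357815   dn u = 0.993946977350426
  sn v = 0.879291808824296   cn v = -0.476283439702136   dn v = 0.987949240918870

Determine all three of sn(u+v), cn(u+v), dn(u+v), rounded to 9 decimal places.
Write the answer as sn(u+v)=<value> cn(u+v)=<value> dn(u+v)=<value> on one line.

sn(u+v)=-0.985732077 cn(u+v)=-0.168321930 dn(u+v)=0.984831319

m = k² = 0.030985152676
D = 1 − m·sn²u·sn²v = 0.9906684892798214
sn(u+v) = (sn u·cn v·dn v + sn v·cn u·dn u)/D = -0.9765337077014251/0.9906684892798214 = -0.985732077146542
cn(u+v) = (cn u·cn v − sn u·sn v·dn u·dn v)/D = -0.1667512320040582/0.9906684892798214 = -0.1683219298973363
dn(u+v) = (dn u·dn v − m·sn u·sn v·cn u·cn v)/D = 0.9756413550982828/0.9906684892798214 = 0.9848313191101266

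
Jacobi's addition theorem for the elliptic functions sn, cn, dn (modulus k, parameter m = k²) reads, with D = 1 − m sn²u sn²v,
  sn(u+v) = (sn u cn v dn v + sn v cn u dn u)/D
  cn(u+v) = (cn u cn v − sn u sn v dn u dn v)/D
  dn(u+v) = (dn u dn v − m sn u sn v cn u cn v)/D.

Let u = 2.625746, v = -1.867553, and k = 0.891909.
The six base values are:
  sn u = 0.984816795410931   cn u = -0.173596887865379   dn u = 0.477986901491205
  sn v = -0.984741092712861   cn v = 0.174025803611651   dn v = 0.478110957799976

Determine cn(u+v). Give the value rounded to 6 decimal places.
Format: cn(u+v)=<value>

cn(u+v)=0.760080

m = k² = 0.795501664281
D = 1 − m·sn²u·sn²v = 0.2518372041044062
cn(u+v) = (cn u·cn v − sn u·sn v·dn u·dn v)/D = 0.1914164237509688/0.2518372041044062 = 0.760080006572864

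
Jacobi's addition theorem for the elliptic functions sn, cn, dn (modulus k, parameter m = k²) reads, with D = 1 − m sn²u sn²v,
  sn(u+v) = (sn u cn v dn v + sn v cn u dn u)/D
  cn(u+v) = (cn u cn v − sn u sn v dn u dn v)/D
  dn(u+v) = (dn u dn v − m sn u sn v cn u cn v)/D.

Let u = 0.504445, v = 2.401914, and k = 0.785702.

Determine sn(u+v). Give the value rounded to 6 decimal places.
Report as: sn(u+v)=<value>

sn(u+v)=0.808018

sn u = 0.4723650519376784, cn u = 0.881403005275064, dn u = 0.9285776551857648
sn v = 0.9629422485286461, cn v = -0.2697076676674121, dn v = 0.6538946041806786
m = k² = 0.617327632804
D = 1 − m·sn²u·sn²v = 0.8722762333024091
sn(u+v) = (sn u·cn v·dn v + sn v·cn u·dn u)/D = 0.7048146930080351/0.8722762333024091 = 0.8080177655874332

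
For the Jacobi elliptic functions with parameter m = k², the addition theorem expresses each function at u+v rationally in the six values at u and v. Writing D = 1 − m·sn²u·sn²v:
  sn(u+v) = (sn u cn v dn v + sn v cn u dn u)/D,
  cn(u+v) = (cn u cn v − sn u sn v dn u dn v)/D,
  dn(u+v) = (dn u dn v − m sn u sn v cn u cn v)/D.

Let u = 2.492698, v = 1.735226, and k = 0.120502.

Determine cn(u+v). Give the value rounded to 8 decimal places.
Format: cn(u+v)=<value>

cn(u+v)=-0.47797316

sn u = 0.6129230916014062, cn u = -0.7901425718069963, dn u = 0.9972687341560029
sn v = 0.9876172217622485, cn v = -0.1568828329633861, dn v = 0.9928930735453095
m = k² = 0.014520732004
D = 1 − m·sn²u·sn²v = 0.9946791895721019
cn(u+v) = (cn u·cn v − sn u·sn v·dn u·dn v)/D = -0.475429959437992/0.9946791895721019 = -0.4779731640334366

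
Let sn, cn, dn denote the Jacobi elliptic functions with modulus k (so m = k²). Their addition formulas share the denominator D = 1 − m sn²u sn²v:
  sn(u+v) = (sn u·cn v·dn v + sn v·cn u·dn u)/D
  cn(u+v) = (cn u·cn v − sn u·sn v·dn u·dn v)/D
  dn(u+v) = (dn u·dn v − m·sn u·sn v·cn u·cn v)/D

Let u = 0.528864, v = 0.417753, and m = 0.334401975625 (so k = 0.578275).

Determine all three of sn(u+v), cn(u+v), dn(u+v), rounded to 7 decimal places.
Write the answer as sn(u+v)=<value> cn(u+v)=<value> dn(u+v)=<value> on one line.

sn u = 0.4978318490053886, cn u = 0.8672735728222531, dn u = 0.9576653737536223
sn v = 0.4021272132639913, cn v = 0.9155838052043824, dn v = 0.9725868060304375
m = k² = 0.334401975625
D = 1 − m·sn²u·sn²v = 0.986598262175038
sn(u+v) = (sn u·cn v·dn v + sn v·cn u·dn u)/D = 0.7773015808516435/0.986598262175038 = 0.7878602777365707
cn(u+v) = (cn u·cn v − sn u·sn v·dn u·dn v)/D = 0.6076005129460812/0.986598262175038 = 0.6158540271564794
dn(u+v) = (dn u·dn v − m·sn u·sn v·cn u·cn v)/D = 0.8782546387369902/0.986598262175038 = 0.8901846601683696

sn(u+v)=0.7878603 cn(u+v)=0.6158540 dn(u+v)=0.8901847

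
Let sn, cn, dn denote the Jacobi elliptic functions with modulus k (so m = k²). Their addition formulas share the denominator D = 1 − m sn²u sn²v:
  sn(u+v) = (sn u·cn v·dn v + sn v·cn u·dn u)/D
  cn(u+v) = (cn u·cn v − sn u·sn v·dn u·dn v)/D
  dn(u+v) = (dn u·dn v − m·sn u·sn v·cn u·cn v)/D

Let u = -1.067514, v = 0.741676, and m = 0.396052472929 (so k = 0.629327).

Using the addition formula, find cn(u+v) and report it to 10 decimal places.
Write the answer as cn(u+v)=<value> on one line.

cn(u+v)=0.9480946827

sn u = -0.843588286684652, cn u = 0.5369905051008382, dn u = 0.8474389322653764
sn v = 0.6576600424481621, cn v = 0.7533148535420509, dn v = 0.9103299835404876
m = k² = 0.396052472929
D = 1 − m·sn²u·sn²v = 0.8780963460365443
cn(u+v) = (cn u·cn v − sn u·sn v·dn u·dn v)/D = 0.832518476572818/0.8780963460365443 = 0.9480946826968924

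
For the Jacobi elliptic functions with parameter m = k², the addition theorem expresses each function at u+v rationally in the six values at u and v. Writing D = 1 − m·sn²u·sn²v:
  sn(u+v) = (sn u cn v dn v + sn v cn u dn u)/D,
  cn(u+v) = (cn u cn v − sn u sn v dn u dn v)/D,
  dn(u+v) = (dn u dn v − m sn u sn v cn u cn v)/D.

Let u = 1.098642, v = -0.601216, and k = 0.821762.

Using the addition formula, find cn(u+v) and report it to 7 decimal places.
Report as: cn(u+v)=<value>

cn(u+v)=0.8849866

sn u = 0.8318237511360319, cn u = 0.5550398607721618, dn u = 0.7298932490829469
sn v = -0.5469054691227861, cn v = 0.8371943668250433, dn v = 0.893317497740922
m = k² = 0.675292784644
D = 1 − m·sn²u·sn²v = 0.8602411638097364
cn(u+v) = (cn u·cn v − sn u·sn v·dn u·dn v)/D = 0.7613019410452681/0.8602411638097364 = 0.8849866445284974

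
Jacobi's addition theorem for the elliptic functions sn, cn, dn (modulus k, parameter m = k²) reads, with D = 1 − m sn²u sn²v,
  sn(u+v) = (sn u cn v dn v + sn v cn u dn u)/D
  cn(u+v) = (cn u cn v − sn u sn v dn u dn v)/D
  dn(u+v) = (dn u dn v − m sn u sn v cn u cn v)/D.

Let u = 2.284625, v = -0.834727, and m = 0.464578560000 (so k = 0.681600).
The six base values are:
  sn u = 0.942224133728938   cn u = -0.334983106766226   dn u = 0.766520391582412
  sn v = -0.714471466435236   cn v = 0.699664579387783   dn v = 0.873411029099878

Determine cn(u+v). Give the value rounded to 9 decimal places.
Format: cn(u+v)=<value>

m = k² = 0.46457856
D = 1 − m·sn²u·sn²v = 0.7894586565905343
cn(u+v) = (cn u·cn v − sn u·sn v·dn u·dn v)/D = 0.2163178961604637/0.7894586565905343 = 0.274007884205975

cn(u+v)=0.274007884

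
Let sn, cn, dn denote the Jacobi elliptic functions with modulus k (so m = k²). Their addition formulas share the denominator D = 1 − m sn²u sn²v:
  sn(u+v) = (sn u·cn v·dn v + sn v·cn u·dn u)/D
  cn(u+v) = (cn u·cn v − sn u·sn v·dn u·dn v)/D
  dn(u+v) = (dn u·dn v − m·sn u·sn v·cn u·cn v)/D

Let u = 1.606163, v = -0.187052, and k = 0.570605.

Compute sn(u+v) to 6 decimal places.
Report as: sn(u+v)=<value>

sn u = 0.994894064463303, cn u = 0.1009247268794377, dn u = 0.823241355515446
sn v = -0.1856167925984667, cn v = 0.9826222093487699, dn v = 0.9943753074942054
m = k² = 0.325590066025
D = 1 − m·sn²u·sn²v = 0.9888965138957638
sn(u+v) = (sn u·cn v·dn v + sn v·cn u·dn u)/D = 0.9566842290299008/0.9888965138957638 = 0.9674260305166184

sn(u+v)=0.967426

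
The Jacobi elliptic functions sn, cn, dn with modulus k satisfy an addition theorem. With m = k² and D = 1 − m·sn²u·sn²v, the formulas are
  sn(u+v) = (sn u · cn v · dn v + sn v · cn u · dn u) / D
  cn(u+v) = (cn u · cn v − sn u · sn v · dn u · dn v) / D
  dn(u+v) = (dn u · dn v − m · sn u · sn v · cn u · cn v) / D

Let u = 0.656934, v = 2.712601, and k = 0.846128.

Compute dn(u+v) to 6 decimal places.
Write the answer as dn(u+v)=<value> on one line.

sn u = 0.5860900263814757, cn u = 0.8102459385743079, dn u = 0.8683755333940617
sn v = 0.9423310902049178, cn v = -0.334682112508588, dn v = 0.6035400007559129
m = k² = 0.715932592384
D = 1 − m·sn²u·sn²v = 0.7816225272146192
dn(u+v) = (dn u·dn v − m·sn u·sn v·cn u·cn v)/D = 0.6313227144759984/0.7816225272146192 = 0.8077079312513837

dn(u+v)=0.807708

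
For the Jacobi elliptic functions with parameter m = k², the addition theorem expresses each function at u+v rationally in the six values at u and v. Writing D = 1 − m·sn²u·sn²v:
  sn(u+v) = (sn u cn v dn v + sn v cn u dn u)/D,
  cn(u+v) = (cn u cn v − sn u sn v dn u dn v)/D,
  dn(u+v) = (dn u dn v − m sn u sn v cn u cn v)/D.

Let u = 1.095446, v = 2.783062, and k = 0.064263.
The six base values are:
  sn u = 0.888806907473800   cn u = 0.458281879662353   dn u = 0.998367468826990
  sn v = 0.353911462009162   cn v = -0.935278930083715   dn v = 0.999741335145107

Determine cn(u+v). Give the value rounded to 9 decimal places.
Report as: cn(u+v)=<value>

m = k² = 0.004129733169
D = 1 − m·sn²u·sn²v = 0.9995913739114496
cn(u+v) = (cn u·cn v − sn u·sn v·dn u·dn v)/D = -0.7425855783460245/0.9995913739114496 = -0.7428891422304407

cn(u+v)=-0.742889142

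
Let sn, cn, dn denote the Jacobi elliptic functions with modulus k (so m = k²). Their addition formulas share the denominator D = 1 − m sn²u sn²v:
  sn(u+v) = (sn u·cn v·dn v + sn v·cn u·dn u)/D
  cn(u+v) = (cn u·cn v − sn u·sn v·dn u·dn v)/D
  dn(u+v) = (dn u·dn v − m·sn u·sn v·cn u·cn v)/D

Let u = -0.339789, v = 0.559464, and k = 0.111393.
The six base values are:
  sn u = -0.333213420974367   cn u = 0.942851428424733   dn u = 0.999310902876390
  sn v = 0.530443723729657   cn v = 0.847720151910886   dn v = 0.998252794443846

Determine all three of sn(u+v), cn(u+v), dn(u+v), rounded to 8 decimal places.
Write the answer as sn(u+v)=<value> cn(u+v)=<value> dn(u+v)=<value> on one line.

m = k² = 0.012408400449
D = 1 − m·sn²u·sn²v = 0.9996123503450275
sn(u+v) = (sn u·cn v·dn v + sn v·cn u·dn u)/D = 0.2178067890652674/0.9996123503450275 = 0.2178912545349094
cn(u+v) = (cn u·cn v − sn u·sn v·dn u·dn v)/D = 0.9755947179025664/0.9996123503450275 = 0.9759730535200259
dn(u+v) = (dn u·dn v − m·sn u·sn v·cn u·cn v)/D = 0.9993178668268727/0.9996123503450275 = 0.9997054022811412

sn(u+v)=0.21789125 cn(u+v)=0.97597305 dn(u+v)=0.99970540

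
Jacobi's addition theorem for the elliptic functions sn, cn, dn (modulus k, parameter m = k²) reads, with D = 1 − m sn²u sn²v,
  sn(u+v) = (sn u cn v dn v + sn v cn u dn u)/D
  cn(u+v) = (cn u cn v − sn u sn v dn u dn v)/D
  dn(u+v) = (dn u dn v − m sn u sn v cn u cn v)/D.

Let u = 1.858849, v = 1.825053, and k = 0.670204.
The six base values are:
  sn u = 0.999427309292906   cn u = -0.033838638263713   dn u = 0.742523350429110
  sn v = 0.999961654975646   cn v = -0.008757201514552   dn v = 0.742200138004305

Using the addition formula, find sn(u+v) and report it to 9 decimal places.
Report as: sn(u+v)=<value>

m = k² = 0.449173401616
D = 1 − m·sn²u·sn²v = 0.5513753329590328
sn(u+v) = (sn u·cn v·dn v + sn v·cn u·dn u)/D = -0.03162088951555562/0.5513753329590328 = -0.05734911887671452

sn(u+v)=-0.057349119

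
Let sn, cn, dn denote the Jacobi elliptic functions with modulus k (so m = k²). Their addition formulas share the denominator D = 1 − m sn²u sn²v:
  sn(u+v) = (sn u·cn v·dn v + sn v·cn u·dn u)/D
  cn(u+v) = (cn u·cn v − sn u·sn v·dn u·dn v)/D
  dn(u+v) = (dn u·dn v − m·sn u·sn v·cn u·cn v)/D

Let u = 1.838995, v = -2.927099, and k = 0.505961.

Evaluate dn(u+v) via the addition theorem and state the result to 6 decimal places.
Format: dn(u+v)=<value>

dn(u+v)=0.899175

sn u = 0.9916277006183001, cn u = -0.1291297927143966, dn u = 0.865027214334323
sn v = -0.4324244655500276, cn v = -0.9016701623064684, dn v = 0.9757719882678011
m = k² = 0.255996533521
D = 1 − m·sn²u·sn²v = 0.9529291653384896
dn(u+v) = (dn u·dn v − m·sn u·sn v·cn u·cn v)/D = 0.8568503927998269/0.9529291653384896 = 0.8991753258968262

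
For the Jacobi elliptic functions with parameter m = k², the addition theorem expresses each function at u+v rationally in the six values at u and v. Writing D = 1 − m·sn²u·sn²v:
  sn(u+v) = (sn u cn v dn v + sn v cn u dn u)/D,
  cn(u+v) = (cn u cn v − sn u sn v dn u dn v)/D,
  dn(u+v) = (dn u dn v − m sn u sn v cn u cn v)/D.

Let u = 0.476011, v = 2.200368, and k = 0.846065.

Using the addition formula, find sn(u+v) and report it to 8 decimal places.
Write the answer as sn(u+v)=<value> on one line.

sn u = 0.447345426210326, cn u = 0.8943612634996564, dn u = 0.9256081166158884
sn v = 0.9985476132199856, cn v = -0.05387637824380925, dn v = 0.5350250631368993
m = k² = 0.715825984225
D = 1 − m·sn²u·sn²v = 0.8571661910631087
sn(u+v) = (sn u·cn v·dn v + sn v·cn u·dn u)/D = 0.8137308911257746/0.8571661910631087 = 0.9493268628765408

sn(u+v)=0.94932686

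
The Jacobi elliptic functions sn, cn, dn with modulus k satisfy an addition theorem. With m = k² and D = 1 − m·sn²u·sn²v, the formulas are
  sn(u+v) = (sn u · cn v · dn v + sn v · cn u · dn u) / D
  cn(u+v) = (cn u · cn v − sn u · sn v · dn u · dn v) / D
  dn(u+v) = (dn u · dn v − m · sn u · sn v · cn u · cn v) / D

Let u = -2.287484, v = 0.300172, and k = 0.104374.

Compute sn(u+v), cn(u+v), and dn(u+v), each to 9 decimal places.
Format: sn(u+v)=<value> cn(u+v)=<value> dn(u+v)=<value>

sn(u+v)=-0.917088104 cn(u+v)=-0.398684600 dn(u+v)=0.995408284

sn u = -0.7589594848059261, cn u = -0.6511378505532629, dn u = 0.9968575037648871
sn v = 0.2956384487949665, cn v = 0.9552999045295179, dn v = 0.9995238104014883
m = k² = 0.010893931876
D = 1 − m·sn²u·sn²v = 0.9994515416277082
sn(u+v) = (sn u·cn v·dn v + sn v·cn u·dn u)/D = -0.9165851189784939/0.9994515416277082 = -0.9170881036270573
cn(u+v) = (cn u·cn v − sn u·sn v·dn u·dn v)/D = -0.3984659379786217/0.9994515416277082 = -0.3986845998853326
dn(u+v) = (dn u·dn v − m·sn u·sn v·cn u·cn v)/D = 0.9948623441506648/0.9994515416277082 = 0.9954082841579598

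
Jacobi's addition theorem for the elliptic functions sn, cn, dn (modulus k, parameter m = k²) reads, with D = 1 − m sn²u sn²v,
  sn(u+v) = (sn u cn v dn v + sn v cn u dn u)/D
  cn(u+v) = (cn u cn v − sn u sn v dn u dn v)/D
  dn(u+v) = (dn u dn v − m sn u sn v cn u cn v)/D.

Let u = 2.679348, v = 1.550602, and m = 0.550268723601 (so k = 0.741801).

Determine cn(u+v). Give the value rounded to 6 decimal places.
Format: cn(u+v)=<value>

sn u = 0.8518957143604954, cn u = -0.5237114585859481, dn u = 0.7750196840938663
sn v = 0.9721994559291282, cn v = 0.2341542608860817, dn v = 0.6927492546912317
m = k² = 0.550268723601
D = 1 − m·sn²u·sn²v = 0.6225508574041027
cn(u+v) = (cn u·cn v − sn u·sn v·dn u·dn v)/D = -0.5672918738536174/0.6225508574041027 = -0.9112378002643787

cn(u+v)=-0.911238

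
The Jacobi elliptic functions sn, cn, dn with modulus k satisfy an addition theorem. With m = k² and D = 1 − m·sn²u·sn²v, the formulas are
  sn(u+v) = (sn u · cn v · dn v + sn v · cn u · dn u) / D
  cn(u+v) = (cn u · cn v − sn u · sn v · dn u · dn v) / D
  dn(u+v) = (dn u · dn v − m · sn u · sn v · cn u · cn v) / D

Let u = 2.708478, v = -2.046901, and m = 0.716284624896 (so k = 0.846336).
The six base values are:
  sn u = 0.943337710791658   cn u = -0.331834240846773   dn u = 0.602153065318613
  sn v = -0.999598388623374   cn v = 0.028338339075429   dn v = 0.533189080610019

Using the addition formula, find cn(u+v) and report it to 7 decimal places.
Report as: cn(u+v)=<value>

m = k² = 0.716284624896
D = 1 − m·sn²u·sn²v = 0.3631001948327146
cn(u+v) = (cn u·cn v − sn u·sn v·dn u·dn v)/D = 0.2933440961415657/0.3631001948327146 = 0.8078874655429845

cn(u+v)=0.8078875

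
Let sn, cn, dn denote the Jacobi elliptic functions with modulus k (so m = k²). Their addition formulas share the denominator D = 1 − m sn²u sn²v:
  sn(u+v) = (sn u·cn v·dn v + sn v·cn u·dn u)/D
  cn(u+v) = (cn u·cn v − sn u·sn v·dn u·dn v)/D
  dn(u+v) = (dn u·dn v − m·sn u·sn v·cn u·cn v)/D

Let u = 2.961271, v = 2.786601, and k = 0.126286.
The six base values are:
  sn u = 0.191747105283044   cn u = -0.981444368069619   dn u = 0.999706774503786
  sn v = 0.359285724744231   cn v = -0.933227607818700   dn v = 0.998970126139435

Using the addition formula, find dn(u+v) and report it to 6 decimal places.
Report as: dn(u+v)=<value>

dn(u+v)=0.997746

m = k² = 0.015948153796
D = 1 − m·sn²u·sn²v = 0.9999243083501198
dn(u+v) = (dn u·dn v − m·sn u·sn v·cn u·cn v)/D = 0.9976708910751741/0.9999243083501198 = 0.9977464121472715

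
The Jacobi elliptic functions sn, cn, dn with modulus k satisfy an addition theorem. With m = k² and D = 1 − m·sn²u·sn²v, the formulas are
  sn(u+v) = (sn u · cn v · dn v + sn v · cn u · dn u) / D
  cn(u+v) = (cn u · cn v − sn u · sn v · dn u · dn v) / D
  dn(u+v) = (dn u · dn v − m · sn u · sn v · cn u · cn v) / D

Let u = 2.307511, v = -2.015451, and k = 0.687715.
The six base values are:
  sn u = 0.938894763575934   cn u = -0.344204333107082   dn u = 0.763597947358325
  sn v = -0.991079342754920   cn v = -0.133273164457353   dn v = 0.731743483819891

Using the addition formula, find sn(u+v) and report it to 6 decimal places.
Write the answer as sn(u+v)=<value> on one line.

m = k² = 0.472951921225
D = 1 − m·sn²u·sn²v = 0.5904870159160288
sn(u+v) = (sn u·cn v·dn v + sn v·cn u·dn u)/D = 0.1689263938157512/0.5904870159160288 = 0.2860797769679895

sn(u+v)=0.286080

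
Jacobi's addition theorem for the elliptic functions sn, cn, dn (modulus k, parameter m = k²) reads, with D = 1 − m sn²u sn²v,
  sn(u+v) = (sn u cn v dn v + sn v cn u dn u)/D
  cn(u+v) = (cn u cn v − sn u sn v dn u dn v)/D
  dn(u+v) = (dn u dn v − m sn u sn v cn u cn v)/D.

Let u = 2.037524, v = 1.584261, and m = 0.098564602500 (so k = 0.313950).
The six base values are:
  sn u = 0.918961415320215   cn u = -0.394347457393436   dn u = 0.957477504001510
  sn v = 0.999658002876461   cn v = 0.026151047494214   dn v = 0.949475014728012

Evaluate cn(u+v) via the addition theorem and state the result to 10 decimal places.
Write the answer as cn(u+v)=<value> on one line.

cn(u+v)=-0.9221608487

m = k² = 0.0985646025
D = 1 − m·sn²u·sn²v = 0.9168200944458193
cn(u+v) = (cn u·cn v − sn u·sn v·dn u·dn v)/D = -0.8454555963708258/0.9168200944458193 = -0.9221608486688651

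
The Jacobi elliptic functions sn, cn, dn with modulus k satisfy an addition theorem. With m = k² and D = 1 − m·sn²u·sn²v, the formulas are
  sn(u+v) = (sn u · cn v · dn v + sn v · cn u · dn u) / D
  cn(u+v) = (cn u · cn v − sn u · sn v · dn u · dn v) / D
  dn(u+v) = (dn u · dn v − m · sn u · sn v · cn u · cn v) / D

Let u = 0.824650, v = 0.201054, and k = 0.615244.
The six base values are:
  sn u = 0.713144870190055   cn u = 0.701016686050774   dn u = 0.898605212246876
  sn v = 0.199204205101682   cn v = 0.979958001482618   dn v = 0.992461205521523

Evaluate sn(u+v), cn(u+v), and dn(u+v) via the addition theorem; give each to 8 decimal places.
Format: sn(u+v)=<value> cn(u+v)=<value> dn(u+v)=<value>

m = k² = 0.378525179536
D = 1 − m·sn²u·sn²v = 0.9923608101531554
sn(u+v) = (sn u·cn v·dn v + sn v·cn u·dn u)/D = 0.8190696687393847/0.9923608101531554 = 0.8253748640204504
cn(u+v) = (cn u·cn v − sn u·sn v·dn u·dn v)/D = 0.5602721260949733/0.9923608101531554 = 0.5645850988497864
dn(u+v) = (dn u·dn v − m·sn u·sn v·cn u·cn v)/D = 0.8548899645172745/0.9923608101531554 = 0.8614709043027763

sn(u+v)=0.82537486 cn(u+v)=0.56458510 dn(u+v)=0.86147090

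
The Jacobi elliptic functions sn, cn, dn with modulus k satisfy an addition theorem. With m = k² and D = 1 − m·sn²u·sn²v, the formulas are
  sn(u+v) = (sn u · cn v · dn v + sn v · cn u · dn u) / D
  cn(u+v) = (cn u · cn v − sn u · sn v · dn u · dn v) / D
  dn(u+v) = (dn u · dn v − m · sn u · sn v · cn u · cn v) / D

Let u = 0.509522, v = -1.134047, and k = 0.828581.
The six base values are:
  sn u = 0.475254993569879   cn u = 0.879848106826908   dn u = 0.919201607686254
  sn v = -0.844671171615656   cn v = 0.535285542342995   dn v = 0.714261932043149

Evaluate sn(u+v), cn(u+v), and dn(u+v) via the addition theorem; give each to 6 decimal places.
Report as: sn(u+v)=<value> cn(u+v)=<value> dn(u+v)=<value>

m = k² = 0.686546473561
D = 1 − m·sn²u·sn²v = 0.889363440370739
sn(u+v) = (sn u·cn v·dn v + sn v·cn u·dn u)/D = -0.5014282102513347/0.889363440370739 = -0.563805737328611
cn(u+v) = (cn u·cn v − sn u·sn v·dn u·dn v)/D = 0.7345318774785886/0.889363440370739 = 0.8259074346168227
dn(u+v) = (dn u·dn v − m·sn u·sn v·cn u·cn v)/D = 0.7863515610459479/0.889363440370739 = 0.8841734721163603

sn(u+v)=-0.563806 cn(u+v)=0.825907 dn(u+v)=0.884173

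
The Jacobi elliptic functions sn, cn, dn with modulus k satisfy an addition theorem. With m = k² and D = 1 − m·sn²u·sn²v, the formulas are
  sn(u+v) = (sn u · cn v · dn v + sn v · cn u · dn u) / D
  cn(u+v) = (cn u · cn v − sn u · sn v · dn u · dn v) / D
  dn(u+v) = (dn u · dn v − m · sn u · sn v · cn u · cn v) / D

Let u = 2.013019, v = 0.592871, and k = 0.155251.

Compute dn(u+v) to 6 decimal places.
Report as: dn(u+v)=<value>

sn u = 0.9099257714190755, cn u = -0.4147711302723472, dn u = 0.9899715485493588
sn v = 0.5580973144524514, cn v = 0.8297755043389516, dn v = 0.9962392359167833
m = k² = 0.024102873001
D = 1 − m·sn²u·sn²v = 0.9937841488070292
dn(u+v) = (dn u·dn v − m·sn u·sn v·cn u·cn v)/D = 0.9904611341942899/0.9937841488070292 = 0.9966562008291958

dn(u+v)=0.996656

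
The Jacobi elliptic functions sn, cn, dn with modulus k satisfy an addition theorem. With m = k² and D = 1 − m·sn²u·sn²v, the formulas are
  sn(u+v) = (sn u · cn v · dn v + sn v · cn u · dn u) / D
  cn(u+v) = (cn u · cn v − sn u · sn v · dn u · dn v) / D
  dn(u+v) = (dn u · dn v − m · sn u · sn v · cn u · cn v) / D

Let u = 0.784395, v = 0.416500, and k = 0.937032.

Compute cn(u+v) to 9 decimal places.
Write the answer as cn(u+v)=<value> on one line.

sn u = 0.6615427555363496, cn u = 0.7499074493545011, dn u = 0.7846913025840731
sn v = 0.3952631196790674, cn v = 0.9185679431710924, dn v = 0.9288826396412689
m = k² = 0.878028969024
D = 1 − m·sn²u·sn²v = 0.9399660016636435
cn(u+v) = (cn u·cn v − sn u·sn v·dn u·dn v)/D = 0.4982492813535959/0.9399660016636435 = 0.5300715988362831

cn(u+v)=0.530071599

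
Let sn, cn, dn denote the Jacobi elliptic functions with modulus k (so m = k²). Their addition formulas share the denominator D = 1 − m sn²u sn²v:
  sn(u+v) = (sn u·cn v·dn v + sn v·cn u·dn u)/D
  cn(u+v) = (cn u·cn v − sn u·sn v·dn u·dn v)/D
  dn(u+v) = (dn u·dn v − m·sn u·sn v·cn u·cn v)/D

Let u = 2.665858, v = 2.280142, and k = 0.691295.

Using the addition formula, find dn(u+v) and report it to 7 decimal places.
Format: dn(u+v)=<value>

sn u = 0.8075718438321387, cn u = -0.5897692065965802, dn u = 0.8296590777489341
sn v = 0.9473147658131584, cn v = -0.3203041280913515, dn v = 0.7557381128150155
m = k² = 0.477888777025
D = 1 − m·sn²u·sn²v = 0.720309456795372
dn(u+v) = (dn u·dn v − m·sn u·sn v·cn u·cn v)/D = 0.5579417477317785/0.720309456795372 = 0.7745861760777639

dn(u+v)=0.7745862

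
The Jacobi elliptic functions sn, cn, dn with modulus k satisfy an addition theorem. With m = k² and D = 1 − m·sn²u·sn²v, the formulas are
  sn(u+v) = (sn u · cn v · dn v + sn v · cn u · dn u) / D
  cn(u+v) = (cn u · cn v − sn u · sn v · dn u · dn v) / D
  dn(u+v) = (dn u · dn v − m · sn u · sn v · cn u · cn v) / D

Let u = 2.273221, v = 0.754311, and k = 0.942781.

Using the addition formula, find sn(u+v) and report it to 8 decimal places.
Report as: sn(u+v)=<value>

sn(u+v)=0.98514325

sn u = 0.996312631675351, cn u = 0.08579708598860728, dn u = 0.3430842933492177
sn v = 0.6429939354394714, cn v = 0.7658712678956307, dn v = 0.7953103613591989
m = k² = 0.888836013961
D = 1 − m·sn²u·sn²v = 0.6352236531192337
sn(u+v) = (sn u·cn v·dn v + sn v·cn u·dn u)/D = 0.6257862922920318/0.6352236531192337 = 0.9851432471368782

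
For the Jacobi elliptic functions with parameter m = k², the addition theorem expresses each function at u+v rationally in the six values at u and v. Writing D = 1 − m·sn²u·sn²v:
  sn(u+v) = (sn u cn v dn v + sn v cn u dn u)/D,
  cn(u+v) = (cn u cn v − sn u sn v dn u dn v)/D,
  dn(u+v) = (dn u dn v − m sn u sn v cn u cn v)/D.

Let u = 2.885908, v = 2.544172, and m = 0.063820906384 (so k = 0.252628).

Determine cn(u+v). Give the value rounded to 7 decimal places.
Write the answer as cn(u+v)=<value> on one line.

cn(u+v)=0.5821960

sn u = 0.3025708868141398, cn u = -0.9531268847601063, dn u = 0.9970743456772728
sn v = 0.6025990041447895, cn v = -0.7980441342455365, dn v = 0.9883445743477339
m = k² = 0.063820906384
D = 1 − m·sn²u·sn²v = 0.9978783484288192
cn(u+v) = (cn u·cn v − sn u·sn v·dn u·dn v)/D = 0.580960739619842/0.9978783484288192 = 0.5821959565858675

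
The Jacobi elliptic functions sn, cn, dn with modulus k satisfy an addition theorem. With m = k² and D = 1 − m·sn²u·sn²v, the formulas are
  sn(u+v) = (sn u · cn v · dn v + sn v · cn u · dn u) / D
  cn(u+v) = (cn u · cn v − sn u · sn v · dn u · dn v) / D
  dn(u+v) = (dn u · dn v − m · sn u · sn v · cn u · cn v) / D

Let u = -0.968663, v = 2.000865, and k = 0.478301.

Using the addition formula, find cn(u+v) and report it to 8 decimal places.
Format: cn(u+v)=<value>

sn u = -0.807590209539234, cn u = 0.5897440575846238, dn u = 0.9223852537483719
sn v = 0.9588641645385653, cn v = -0.2838653095461986, dn v = 0.8886295502664202
m = k² = 0.228771846601
D = 1 − m·sn²u·sn²v = 0.8628174584639268
cn(u+v) = (cn u·cn v − sn u·sn v·dn u·dn v)/D = 0.4673107359529298/0.8628174584639268 = 0.5416101996648082

cn(u+v)=0.54161020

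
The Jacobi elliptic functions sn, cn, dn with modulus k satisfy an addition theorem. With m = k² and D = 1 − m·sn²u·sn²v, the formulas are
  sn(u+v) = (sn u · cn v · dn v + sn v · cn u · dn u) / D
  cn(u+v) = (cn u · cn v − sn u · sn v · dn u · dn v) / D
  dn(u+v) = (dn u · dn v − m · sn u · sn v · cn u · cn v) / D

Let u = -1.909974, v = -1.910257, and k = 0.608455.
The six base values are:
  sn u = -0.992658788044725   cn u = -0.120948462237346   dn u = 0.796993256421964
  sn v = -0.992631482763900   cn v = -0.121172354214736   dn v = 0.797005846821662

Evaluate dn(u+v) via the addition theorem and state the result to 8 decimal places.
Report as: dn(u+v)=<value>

dn(u+v)=0.98330743

m = k² = 0.370217487025
D = 1 − m·sn²u·sn²v = 0.6405545398079807
dn(u+v) = (dn u·dn v − m·sn u·sn v·cn u·cn v)/D = 0.6298620401798348/0.6405545398079807 = 0.9833074329137513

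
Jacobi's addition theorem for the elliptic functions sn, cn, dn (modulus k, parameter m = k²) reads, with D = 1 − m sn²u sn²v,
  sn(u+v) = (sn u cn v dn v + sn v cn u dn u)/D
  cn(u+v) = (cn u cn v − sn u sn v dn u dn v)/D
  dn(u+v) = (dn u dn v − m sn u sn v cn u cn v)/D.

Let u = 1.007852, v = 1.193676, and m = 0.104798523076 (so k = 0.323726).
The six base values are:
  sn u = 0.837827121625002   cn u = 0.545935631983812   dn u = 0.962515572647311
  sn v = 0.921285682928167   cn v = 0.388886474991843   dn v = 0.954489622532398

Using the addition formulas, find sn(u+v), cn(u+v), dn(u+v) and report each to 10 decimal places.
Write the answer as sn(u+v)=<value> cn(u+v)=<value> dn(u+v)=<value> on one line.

m = k² = 0.104798523076
D = 1 − m·sn²u·sn²v = 0.9375614748086572
sn(u+v) = (sn u·cn v·dn v + sn v·cn u·dn u)/D = 0.7951008748109068/0.9375614748086572 = 0.8480519903755383
cn(u+v) = (cn u·cn v − sn u·sn v·dn u·dn v)/D = -0.4968260439231371/0.9375614748086572 = -0.5299130321289408
dn(u+v) = (dn u·dn v − m·sn u·sn v·cn u·cn v)/D = 0.9015372553018918/0.9375614748086572 = 0.9615766853964244

sn(u+v)=0.8480519904 cn(u+v)=-0.5299130321 dn(u+v)=0.9615766854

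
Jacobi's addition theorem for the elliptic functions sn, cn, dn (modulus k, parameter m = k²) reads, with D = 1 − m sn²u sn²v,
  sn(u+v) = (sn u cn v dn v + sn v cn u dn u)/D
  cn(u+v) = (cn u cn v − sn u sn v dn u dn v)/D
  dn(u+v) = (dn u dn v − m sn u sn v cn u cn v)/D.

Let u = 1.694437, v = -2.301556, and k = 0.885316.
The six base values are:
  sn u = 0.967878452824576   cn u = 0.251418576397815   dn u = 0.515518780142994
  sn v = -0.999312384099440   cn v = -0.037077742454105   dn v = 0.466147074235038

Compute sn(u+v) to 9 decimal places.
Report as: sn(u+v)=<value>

sn(u+v)=-0.548228501

m = k² = 0.783784419856
D = 1 − m·sn²u·sn²v = 0.2667690162501
sn(u+v) = (sn u·cn v·dn v + sn v·cn u·dn u)/D = -0.1462503778112483/0.2667690162501 = -0.5482285006971587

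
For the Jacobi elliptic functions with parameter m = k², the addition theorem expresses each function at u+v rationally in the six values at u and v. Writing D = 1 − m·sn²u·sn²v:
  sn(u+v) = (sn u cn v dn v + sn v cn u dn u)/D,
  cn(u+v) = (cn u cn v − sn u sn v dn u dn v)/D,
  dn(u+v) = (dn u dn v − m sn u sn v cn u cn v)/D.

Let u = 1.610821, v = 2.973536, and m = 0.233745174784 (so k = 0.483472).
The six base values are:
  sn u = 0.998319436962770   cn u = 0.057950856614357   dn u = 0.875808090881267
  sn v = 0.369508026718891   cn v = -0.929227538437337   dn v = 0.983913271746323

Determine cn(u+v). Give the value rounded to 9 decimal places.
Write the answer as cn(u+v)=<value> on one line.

cn(u+v)=-0.383938711

m = k² = 0.233745174784
D = 1 − m·sn²u·sn²v = 0.9681925054240615
cn(u+v) = (cn u·cn v − sn u·sn v·dn u·dn v)/D = -0.3717265828313373/0.9681925054240615 = -0.3839387113087842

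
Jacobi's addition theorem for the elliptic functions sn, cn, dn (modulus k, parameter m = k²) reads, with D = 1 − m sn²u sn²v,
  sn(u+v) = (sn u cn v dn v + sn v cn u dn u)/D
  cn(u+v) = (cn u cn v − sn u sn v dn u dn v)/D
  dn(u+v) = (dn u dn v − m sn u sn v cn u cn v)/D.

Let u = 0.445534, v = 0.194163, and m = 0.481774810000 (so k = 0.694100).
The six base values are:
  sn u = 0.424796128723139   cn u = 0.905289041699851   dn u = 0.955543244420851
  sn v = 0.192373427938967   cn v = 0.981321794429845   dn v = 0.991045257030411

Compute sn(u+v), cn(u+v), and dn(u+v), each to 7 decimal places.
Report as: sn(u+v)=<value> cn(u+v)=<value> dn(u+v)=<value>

m = k² = 0.48177481
D = 1 − m·sn²u·sn²v = 0.9967826718637998
sn(u+v) = (sn u·cn v·dn v + sn v·cn u·dn u)/D = 0.5795400640792383/0.9967826718637998 = 0.5814106529316017
cn(u+v) = (cn u·cn v − sn u·sn v·dn u·dn v)/D = 0.8109926072751637/0.9967826718637998 = 0.8136102584515811
dn(u+v) = (dn u·dn v − m·sn u·sn v·cn u·cn v)/D = 0.9120107379609941/0.9967826718637998 = 0.9149544466455282

sn(u+v)=0.5814107 cn(u+v)=0.8136103 dn(u+v)=0.9149544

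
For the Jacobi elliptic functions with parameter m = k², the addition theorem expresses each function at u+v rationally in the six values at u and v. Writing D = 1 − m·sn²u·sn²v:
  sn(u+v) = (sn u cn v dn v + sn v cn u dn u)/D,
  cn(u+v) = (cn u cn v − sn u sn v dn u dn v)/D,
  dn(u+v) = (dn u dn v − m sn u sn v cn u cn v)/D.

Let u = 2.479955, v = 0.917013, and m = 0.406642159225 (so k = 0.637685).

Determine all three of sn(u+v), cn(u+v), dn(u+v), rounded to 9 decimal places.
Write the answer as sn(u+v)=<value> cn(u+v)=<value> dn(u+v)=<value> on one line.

sn u = 0.8502260860747372, cn u = -0.526417707299093, dn u = 0.8402646772024489
sn v = 0.7663588885291357, cn v = 0.6424126819828418, dn v = 0.8724543781663603
m = k² = 0.406642159225
D = 1 − m·sn²u·sn²v = 0.8273583207438384
sn(u+v) = (sn u·cn v·dn v + sn v·cn u·dn u)/D = 0.1375474250135983/0.8273583207438384 = 0.1662489172646937
cn(u+v) = (cn u·cn v − sn u·sn v·dn u·dn v)/D = -0.8158446523549644/0.8273583207438384 = -0.986083818703216
dn(u+v) = (dn u·dn v − m·sn u·sn v·cn u·cn v)/D = 0.8226958175953574/0.8273583207438384 = 0.9943645902487702

sn(u+v)=0.166248917 cn(u+v)=-0.986083819 dn(u+v)=0.994364590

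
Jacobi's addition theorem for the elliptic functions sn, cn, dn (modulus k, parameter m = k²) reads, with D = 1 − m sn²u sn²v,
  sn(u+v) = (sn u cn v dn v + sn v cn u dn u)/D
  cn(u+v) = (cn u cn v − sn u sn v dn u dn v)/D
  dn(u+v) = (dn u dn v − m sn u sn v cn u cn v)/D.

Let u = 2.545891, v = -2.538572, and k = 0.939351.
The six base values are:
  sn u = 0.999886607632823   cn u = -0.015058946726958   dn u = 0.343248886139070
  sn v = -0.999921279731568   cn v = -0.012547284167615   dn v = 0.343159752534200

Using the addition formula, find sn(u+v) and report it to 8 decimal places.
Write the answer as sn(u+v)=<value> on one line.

m = k² = 0.882380301201
D = 1 − m·sn²u·sn²v = 0.1179586832935861
sn(u+v) = (sn u·cn v·dn v + sn v·cn u·dn u)/D = 0.0008633250941906848/0.1179586832935861 = 0.007318877000703412

sn(u+v)=0.00731888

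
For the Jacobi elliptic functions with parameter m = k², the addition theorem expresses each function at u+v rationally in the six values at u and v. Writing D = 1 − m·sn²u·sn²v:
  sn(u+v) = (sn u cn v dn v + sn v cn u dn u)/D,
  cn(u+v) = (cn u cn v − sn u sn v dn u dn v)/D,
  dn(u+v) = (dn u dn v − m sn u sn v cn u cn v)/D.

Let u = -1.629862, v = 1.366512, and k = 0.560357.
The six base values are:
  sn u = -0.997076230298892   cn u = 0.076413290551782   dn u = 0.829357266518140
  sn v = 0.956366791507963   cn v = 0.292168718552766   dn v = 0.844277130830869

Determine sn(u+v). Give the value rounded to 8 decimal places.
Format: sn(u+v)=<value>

m = k² = 0.313999967449
D = 1 − m·sn²u·sn²v = 0.7144808092332628
sn(u+v) = (sn u·cn v·dn v + sn v·cn u·dn u)/D = -0.1853414467377408/0.7144808092332628 = -0.2594071727925596

sn(u+v)=-0.25940717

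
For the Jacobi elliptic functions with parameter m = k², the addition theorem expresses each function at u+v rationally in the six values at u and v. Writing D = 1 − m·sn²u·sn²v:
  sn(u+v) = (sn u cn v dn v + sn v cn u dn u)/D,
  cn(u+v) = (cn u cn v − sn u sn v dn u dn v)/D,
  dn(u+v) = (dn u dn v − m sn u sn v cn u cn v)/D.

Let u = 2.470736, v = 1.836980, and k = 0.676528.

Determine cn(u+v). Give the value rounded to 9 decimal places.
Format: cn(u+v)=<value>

cn(u+v)=-0.797622070

sn u = 0.8803128129481755, cn u = -0.4743936670733185, dn u = 0.8033135957847821
sn v = 0.9999199492334961, cn v = -0.01265287022309817, dn v = 0.7364666585632277
m = k² = 0.457690134784
D = 1 − m·sn²u·sn²v = 0.6453695168749533
cn(u+v) = (cn u·cn v − sn u·sn v·dn u·dn v)/D = -0.5147609701736289/0.6453695168749533 = -0.797622070323735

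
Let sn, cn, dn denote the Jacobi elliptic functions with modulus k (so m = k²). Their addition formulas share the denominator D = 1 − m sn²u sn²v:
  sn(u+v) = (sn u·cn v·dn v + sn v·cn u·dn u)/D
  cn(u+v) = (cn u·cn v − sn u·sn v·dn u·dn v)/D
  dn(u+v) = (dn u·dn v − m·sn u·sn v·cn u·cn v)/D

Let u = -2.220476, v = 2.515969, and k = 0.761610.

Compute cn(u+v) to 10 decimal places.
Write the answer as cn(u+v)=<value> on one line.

sn u = -0.9818696160357361, cn u = -0.1895575298051656, dn u = 0.6639221265735656
sn v = 0.9237285638465297, cn v = -0.3830476998156075, dn v = 0.710674557773467
m = k² = 0.5800497921
D = 1 − m·sn²u·sn²v = 0.5228425995224171
cn(u+v) = (cn u·cn v − sn u·sn v·dn u·dn v)/D = 0.5005527510929423/0.5228425995224171 = 0.957367956532549

cn(u+v)=0.9573679565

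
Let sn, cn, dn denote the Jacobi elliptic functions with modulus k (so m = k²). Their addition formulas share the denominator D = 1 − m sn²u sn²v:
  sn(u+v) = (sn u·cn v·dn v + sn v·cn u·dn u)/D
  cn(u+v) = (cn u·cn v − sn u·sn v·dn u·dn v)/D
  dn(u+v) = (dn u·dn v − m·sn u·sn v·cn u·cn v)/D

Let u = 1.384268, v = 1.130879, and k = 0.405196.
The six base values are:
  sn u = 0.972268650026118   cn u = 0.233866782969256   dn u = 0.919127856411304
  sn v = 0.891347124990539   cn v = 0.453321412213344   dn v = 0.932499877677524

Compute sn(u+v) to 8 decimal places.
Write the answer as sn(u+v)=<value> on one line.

m = k² = 0.164183798416
D = 1 − m·sn²u·sn²v = 0.8766904820459003
sn(u+v) = (sn u·cn v·dn v + sn v·cn u·dn u)/D = 0.6025976671104109/0.8766904820459003 = 0.6873550921918884

sn(u+v)=0.68735509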